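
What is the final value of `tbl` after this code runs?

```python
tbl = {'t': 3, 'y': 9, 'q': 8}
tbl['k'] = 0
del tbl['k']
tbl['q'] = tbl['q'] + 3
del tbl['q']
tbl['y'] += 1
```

tbl['k'] = 0 → {'t': 3, 'y': 9, 'q': 8, 'k': 0}
del 'k' → {'t': 3, 'y': 9, 'q': 8}
tbl['q'] = tbl['q']+3 = 11 → {'t': 3, 'y': 9, 'q': 11}
del 'q' → {'t': 3, 'y': 9}
tbl['y'] = 9+1 = 10 → {'t': 3, 'y': 10}

{'t': 3, 'y': 10}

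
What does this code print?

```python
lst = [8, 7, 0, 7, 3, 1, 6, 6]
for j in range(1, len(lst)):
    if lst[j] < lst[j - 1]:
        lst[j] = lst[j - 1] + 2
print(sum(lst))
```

j=1: 7<8, lst[1] = 8+2 = 10 → [8, 10, 0, 7, 3, 1, 6, 6]
j=2: 0<10, lst[2] = 10+2 = 12 → [8, 10, 12, 7, 3, 1, 6, 6]
j=3: 7<12, lst[3] = 12+2 = 14 → [8, 10, 12, 14, 3, 1, 6, 6]
j=4: 3<14, lst[4] = 14+2 = 16 → [8, 10, 12, 14, 16, 1, 6, 6]
j=5: 1<16, lst[5] = 16+2 = 18 → [8, 10, 12, 14, 16, 18, 6, 6]
j=6: 6<18, lst[6] = 18+2 = 20 → [8, 10, 12, 14, 16, 18, 20, 6]
j=7: 6<20, lst[7] = 20+2 = 22 → [8, 10, 12, 14, 16, 18, 20, 22]
sum = 120

120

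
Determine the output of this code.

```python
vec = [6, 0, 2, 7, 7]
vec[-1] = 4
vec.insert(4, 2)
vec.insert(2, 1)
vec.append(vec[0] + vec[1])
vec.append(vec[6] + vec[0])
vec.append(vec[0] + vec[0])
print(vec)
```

[6, 0, 1, 2, 7, 2, 4, 6, 10, 12]

vec[-1] = 4 → [6, 0, 2, 7, 4]
insert 2 at 4 → [6, 0, 2, 7, 2, 4]
insert 1 at 2 → [6, 0, 1, 2, 7, 2, 4]
append vec[0]+vec[1] = 6+0 = 6 → [6, 0, 1, 2, 7, 2, 4, 6]
append vec[6]+vec[0] = 4+6 = 10 → [6, 0, 1, 2, 7, 2, 4, 6, 10]
append vec[0]+vec[0] = 6+6 = 12 → [6, 0, 1, 2, 7, 2, 4, 6, 10, 12]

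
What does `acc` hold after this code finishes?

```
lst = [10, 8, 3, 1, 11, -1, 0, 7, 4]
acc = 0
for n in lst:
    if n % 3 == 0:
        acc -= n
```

n=10: not %3==0
n=8: not %3==0
n=3: %3==0, acc = 0-3 = -3
n=1: not %3==0
n=11: not %3==0
n=-1: not %3==0
n=0: %3==0, acc = (-3)-0 = -3
n=7: not %3==0
n=4: not %3==0

-3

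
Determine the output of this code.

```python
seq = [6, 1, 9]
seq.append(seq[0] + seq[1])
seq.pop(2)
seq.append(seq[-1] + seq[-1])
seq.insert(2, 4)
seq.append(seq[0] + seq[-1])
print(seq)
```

append seq[0]+seq[1] = 6+1 = 7 → [6, 1, 9, 7]
pop(2) removes 9 → [6, 1, 7]
append seq[-1]+seq[-1] = 7+7 = 14 → [6, 1, 7, 14]
insert 4 at 2 → [6, 1, 4, 7, 14]
append seq[0]+seq[-1] = 6+14 = 20 → [6, 1, 4, 7, 14, 20]

[6, 1, 4, 7, 14, 20]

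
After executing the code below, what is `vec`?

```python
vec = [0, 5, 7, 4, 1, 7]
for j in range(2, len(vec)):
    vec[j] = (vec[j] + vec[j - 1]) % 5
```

j=2: vec[2] = (7+5)%5 = 2 → [0, 5, 2, 4, 1, 7]
j=3: vec[3] = (4+2)%5 = 1 → [0, 5, 2, 1, 1, 7]
j=4: vec[4] = (1+1)%5 = 2 → [0, 5, 2, 1, 2, 7]
j=5: vec[5] = (7+2)%5 = 4 → [0, 5, 2, 1, 2, 4]

[0, 5, 2, 1, 2, 4]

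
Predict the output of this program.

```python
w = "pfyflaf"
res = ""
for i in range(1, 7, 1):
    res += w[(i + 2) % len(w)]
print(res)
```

flafpf

i=1: add w[3]='f' → 'f'
i=2: add w[4]='l' → 'fl'
i=3: add w[5]='a' → 'fla'
i=4: add w[6]='f' → 'flaf'
i=5: add w[0]='p' → 'flafp'
i=6: add w[1]='f' → 'flafpf'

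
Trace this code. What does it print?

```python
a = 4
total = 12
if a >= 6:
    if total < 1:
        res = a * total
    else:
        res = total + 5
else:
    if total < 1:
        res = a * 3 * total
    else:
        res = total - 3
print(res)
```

9

a=4, total=12
a >= 6 is False; total < 1 is False
→ res = total - 3 = 9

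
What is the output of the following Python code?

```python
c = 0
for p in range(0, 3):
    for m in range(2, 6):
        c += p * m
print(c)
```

42

p=0,m=2: c = 0+0 = 0
p=0,m=3: c = 0+0 = 0
p=0,m=4: c = 0+0 = 0
p=0,m=5: c = 0+0 = 0
p=1,m=2: c = 0+2 = 2
p=1,m=3: c = 2+3 = 5
p=1,m=4: c = 5+4 = 9
p=1,m=5: c = 9+5 = 14
p=2,m=2: c = 14+4 = 18
p=2,m=3: c = 18+6 = 24
p=2,m=4: c = 24+8 = 32
p=2,m=5: c = 32+10 = 42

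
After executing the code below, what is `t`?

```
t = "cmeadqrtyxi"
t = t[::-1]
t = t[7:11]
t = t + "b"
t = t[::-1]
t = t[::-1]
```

'aemcb'

reverse → 'ixytrqdaemc'
slice [7:11] → 'aemc'
+ 'b' → 'aemcb'
reverse → 'bcmea'
reverse → 'aemcb'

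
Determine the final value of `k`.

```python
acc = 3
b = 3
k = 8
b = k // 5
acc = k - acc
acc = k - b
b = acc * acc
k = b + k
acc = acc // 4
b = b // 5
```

b = 8//5 = 1
acc = 8-3 = 5
acc = 8-1 = 7
b = 7*7 = 49
k = 49+8 = 57
acc = 7//4 = 1
b = 49//5 = 9

57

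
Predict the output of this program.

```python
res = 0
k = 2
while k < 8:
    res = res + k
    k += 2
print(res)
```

k=2: res = 0+2 = 2
k=4: res = 2+4 = 6
k=6: res = 6+6 = 12

12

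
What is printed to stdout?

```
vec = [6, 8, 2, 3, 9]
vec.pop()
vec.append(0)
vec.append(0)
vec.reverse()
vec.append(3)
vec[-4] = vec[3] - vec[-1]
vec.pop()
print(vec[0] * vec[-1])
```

0

pop() removes 9 → [6, 8, 2, 3]
append 0 → [6, 8, 2, 3, 0]
append 0 → [6, 8, 2, 3, 0, 0]
reverse → [0, 0, 3, 2, 8, 6]
append 3 → [0, 0, 3, 2, 8, 6, 3]
vec[-4] = vec[3]-vec[-1] = 2-3 = -1 → [0, 0, 3, -1, 8, 6, 3]
pop() removes 3 → [0, 0, 3, -1, 8, 6]
vec[0]*vec[-1] = 0*6 = 0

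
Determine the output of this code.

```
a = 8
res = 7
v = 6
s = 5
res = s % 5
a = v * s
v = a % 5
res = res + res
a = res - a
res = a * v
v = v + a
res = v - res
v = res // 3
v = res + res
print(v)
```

-60

res = 5%5 = 0
a = 6*5 = 30
v = 30%5 = 0
res = 0+0 = 0
a = 0-30 = -30
res = (-30)*0 = 0
v = 0+(-30) = -30
res = (-30)-0 = -30
v = (-30)//3 = -10
v = (-30)+(-30) = -60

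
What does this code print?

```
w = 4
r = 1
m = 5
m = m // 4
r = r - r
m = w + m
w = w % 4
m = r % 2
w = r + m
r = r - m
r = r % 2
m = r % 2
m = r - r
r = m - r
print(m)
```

m = 5//4 = 1
r = 1-1 = 0
m = 4+1 = 5
w = 4%4 = 0
m = 0%2 = 0
w = 0+0 = 0
r = 0-0 = 0
r = 0%2 = 0
m = 0%2 = 0
m = 0-0 = 0
r = 0-0 = 0

0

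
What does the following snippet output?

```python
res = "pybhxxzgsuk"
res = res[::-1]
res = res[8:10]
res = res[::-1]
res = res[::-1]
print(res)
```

by

reverse → 'kusgzxxhbyp'
slice [8:10] → 'by'
reverse → 'yb'
reverse → 'by'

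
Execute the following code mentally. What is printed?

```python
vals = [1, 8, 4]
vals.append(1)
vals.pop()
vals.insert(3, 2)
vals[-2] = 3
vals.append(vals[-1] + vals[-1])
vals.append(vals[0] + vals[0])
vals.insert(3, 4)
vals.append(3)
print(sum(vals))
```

27

append 1 → [1, 8, 4, 1]
pop() removes 1 → [1, 8, 4]
insert 2 at 3 → [1, 8, 4, 2]
vals[-2] = 3 → [1, 8, 3, 2]
append vals[-1]+vals[-1] = 2+2 = 4 → [1, 8, 3, 2, 4]
append vals[0]+vals[0] = 1+1 = 2 → [1, 8, 3, 2, 4, 2]
insert 4 at 3 → [1, 8, 3, 4, 2, 4, 2]
append 3 → [1, 8, 3, 4, 2, 4, 2, 3]
sum = 27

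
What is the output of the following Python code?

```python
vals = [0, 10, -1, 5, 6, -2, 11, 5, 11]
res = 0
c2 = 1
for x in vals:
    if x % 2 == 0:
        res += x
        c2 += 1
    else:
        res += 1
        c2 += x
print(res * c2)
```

x=0: even, res = 0+0 = 0; c2=2
x=10: even, res = 0+10 = 10; c2=3
x=-1: not even, res = 10+1 = 11; c2=2
x=5: not even, res = 11+1 = 12; c2=7
x=6: even, res = 12+6 = 18; c2=8
x=-2: even, res = 18+(-2) = 16; c2=9
x=11: not even, res = 16+1 = 17; c2=20
x=5: not even, res = 17+1 = 18; c2=25
x=11: not even, res = 18+1 = 19; c2=36
res*c2 = 19*36 = 684

684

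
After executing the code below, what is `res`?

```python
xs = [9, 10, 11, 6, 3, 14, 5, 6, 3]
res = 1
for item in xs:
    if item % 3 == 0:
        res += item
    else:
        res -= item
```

-12

item=9: %3==0, res = 1+9 = 10
item=10: not %3==0, res = 10-10 = 0
item=11: not %3==0, res = 0-11 = -11
item=6: %3==0, res = (-11)+6 = -5
item=3: %3==0, res = (-5)+3 = -2
item=14: not %3==0, res = (-2)-14 = -16
item=5: not %3==0, res = (-16)-5 = -21
item=6: %3==0, res = (-21)+6 = -15
item=3: %3==0, res = (-15)+3 = -12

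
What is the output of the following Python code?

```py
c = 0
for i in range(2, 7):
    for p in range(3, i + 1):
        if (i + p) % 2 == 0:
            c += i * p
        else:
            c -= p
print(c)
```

i=3,p=3: even sum, c = 0+9 = 9
i=4,p=3: odd sum, c = 9-3 = 6
i=4,p=4: even sum, c = 6+16 = 22
i=5,p=3: even sum, c = 22+15 = 37
i=5,p=4: odd sum, c = 37-4 = 33
i=5,p=5: even sum, c = 33+25 = 58
i=6,p=3: odd sum, c = 58-3 = 55
i=6,p=4: even sum, c = 55+24 = 79
i=6,p=5: odd sum, c = 79-5 = 74
i=6,p=6: even sum, c = 74+36 = 110

110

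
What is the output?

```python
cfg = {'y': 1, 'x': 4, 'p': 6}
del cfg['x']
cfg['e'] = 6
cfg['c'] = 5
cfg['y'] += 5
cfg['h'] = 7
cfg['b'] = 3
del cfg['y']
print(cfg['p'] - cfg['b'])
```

3

del 'x' → {'y': 1, 'p': 6}
cfg['e'] = 6 → {'y': 1, 'p': 6, 'e': 6}
cfg['c'] = 5 → {'y': 1, 'p': 6, 'e': 6, 'c': 5}
cfg['y'] = 1+5 = 6 → {'y': 6, 'p': 6, 'e': 6, 'c': 5}
cfg['h'] = 7 → {'y': 6, 'p': 6, 'e': 6, 'c': 5, 'h': 7}
cfg['b'] = 3 → {'y': 6, 'p': 6, 'e': 6, 'c': 5, 'h': 7, 'b': 3}
del 'y' → {'p': 6, 'e': 6, 'c': 5, 'h': 7, 'b': 3}
cfg['p']-cfg['b'] = 6-3 = 3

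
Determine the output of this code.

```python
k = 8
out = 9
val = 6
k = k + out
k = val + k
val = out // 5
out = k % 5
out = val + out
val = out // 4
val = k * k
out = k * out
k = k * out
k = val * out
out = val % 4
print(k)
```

k = 8+9 = 17
k = 6+17 = 23
val = 9//5 = 1
out = 23%5 = 3
out = 1+3 = 4
val = 4//4 = 1
val = 23*23 = 529
out = 23*4 = 92
k = 23*92 = 2116
k = 529*92 = 48668
out = 529%4 = 1

48668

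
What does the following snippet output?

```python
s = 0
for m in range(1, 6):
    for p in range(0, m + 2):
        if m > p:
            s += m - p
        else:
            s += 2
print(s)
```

m=1,p=0: 1>0, s = 0+1 = 1
m=1,p=1: not 1>1, s = 1+2 = 3
m=1,p=2: not 1>2, s = 3+2 = 5
m=2,p=0: 2>0, s = 5+2 = 7
m=2,p=1: 2>1, s = 7+1 = 8
m=2,p=2: not 2>2, s = 8+2 = 10
m=2,p=3: not 2>3, s = 10+2 = 12
m=3,p=0: 3>0, s = 12+3 = 15
m=3,p=1: 3>1, s = 15+2 = 17
m=3,p=2: 3>2, s = 17+1 = 18
m=3,p=3: not 3>3, s = 18+2 = 20
m=3,p=4: not 3>4, s = 20+2 = 22
m=4,p=0: 4>0, s = 22+4 = 26
m=4,p=1: 4>1, s = 26+3 = 29
m=4,p=2: 4>2, s = 29+2 = 31
m=4,p=3: 4>3, s = 31+1 = 32
m=4,p=4: not 4>4, s = 32+2 = 34
m=4,p=5: not 4>5, s = 34+2 = 36
m=5,p=0: 5>0, s = 36+5 = 41
m=5,p=1: 5>1, s = 41+4 = 45
m=5,p=2: 5>2, s = 45+3 = 48
m=5,p=3: 5>3, s = 48+2 = 50
m=5,p=4: 5>4, s = 50+1 = 51
m=5,p=5: not 5>5, s = 51+2 = 53
m=5,p=6: not 5>6, s = 53+2 = 55

55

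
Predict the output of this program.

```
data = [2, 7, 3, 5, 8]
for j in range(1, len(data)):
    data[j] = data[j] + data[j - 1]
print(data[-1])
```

j=1: data[1] = 7+2 = 9 → [2, 9, 3, 5, 8]
j=2: data[2] = 3+9 = 12 → [2, 9, 12, 5, 8]
j=3: data[3] = 5+12 = 17 → [2, 9, 12, 17, 8]
j=4: data[4] = 8+17 = 25 → [2, 9, 12, 17, 25]

25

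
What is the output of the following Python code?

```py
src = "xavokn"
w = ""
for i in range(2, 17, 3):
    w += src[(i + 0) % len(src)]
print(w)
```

vnvnv

i=2: add src[2]='v' → 'v'
i=5: add src[5]='n' → 'vn'
i=8: add src[2]='v' → 'vnv'
i=11: add src[5]='n' → 'vnvn'
i=14: add src[2]='v' → 'vnvnv'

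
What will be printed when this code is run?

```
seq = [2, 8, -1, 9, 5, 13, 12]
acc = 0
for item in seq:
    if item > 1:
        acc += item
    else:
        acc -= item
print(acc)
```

50

item=2: >1, acc = 0+2 = 2
item=8: >1, acc = 2+8 = 10
item=-1: not >1, acc = 10-(-1) = 11
item=9: >1, acc = 11+9 = 20
item=5: >1, acc = 20+5 = 25
item=13: >1, acc = 25+13 = 38
item=12: >1, acc = 38+12 = 50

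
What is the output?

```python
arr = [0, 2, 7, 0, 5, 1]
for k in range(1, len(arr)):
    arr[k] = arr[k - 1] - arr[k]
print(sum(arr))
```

-49

k=1: arr[1] = 0-2 = -2 → [0, -2, 7, 0, 5, 1]
k=2: arr[2] = (-2)-7 = -9 → [0, -2, -9, 0, 5, 1]
k=3: arr[3] = (-9)-0 = -9 → [0, -2, -9, -9, 5, 1]
k=4: arr[4] = (-9)-5 = -14 → [0, -2, -9, -9, -14, 1]
k=5: arr[5] = (-14)-1 = -15 → [0, -2, -9, -9, -14, -15]
sum = -49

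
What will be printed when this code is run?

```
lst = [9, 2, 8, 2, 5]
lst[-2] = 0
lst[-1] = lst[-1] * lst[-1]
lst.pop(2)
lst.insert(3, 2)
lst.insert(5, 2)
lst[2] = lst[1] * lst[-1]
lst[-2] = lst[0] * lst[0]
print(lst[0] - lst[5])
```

lst[-2] = 0 → [9, 2, 8, 0, 5]
lst[-1] = lst[-1]*lst[-1] = 5*5 = 25 → [9, 2, 8, 0, 25]
pop(2) removes 8 → [9, 2, 0, 25]
insert 2 at 3 → [9, 2, 0, 2, 25]
insert 2 at 5 → [9, 2, 0, 2, 25, 2]
lst[2] = lst[1]*lst[-1] = 2*2 = 4 → [9, 2, 4, 2, 25, 2]
lst[-2] = lst[0]*lst[0] = 9*9 = 81 → [9, 2, 4, 2, 81, 2]
lst[0]-lst[5] = 9-2 = 7

7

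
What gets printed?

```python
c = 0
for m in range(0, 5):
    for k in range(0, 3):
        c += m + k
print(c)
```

m=0,k=0: c = 0+0 = 0
m=0,k=1: c = 0+1 = 1
m=0,k=2: c = 1+2 = 3
m=1,k=0: c = 3+1 = 4
m=1,k=1: c = 4+2 = 6
m=1,k=2: c = 6+3 = 9
m=2,k=0: c = 9+2 = 11
m=2,k=1: c = 11+3 = 14
m=2,k=2: c = 14+4 = 18
m=3,k=0: c = 18+3 = 21
m=3,k=1: c = 21+4 = 25
m=3,k=2: c = 25+5 = 30
m=4,k=0: c = 30+4 = 34
m=4,k=1: c = 34+5 = 39
m=4,k=2: c = 39+6 = 45

45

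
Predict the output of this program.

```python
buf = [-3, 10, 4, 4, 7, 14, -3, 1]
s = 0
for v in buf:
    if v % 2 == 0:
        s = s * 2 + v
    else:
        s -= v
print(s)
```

v=-3: not even, s = 0-(-3) = 3
v=10: even, s = 3*2+10 = 16
v=4: even, s = 16*2+4 = 36
v=4: even, s = 36*2+4 = 76
v=7: not even, s = 76-7 = 69
v=14: even, s = 69*2+14 = 152
v=-3: not even, s = 152-(-3) = 155
v=1: not even, s = 155-1 = 154

154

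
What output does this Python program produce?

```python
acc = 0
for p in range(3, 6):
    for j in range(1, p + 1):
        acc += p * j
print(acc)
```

133

p=3,j=1: acc = 0+3 = 3
p=3,j=2: acc = 3+6 = 9
p=3,j=3: acc = 9+9 = 18
p=4,j=1: acc = 18+4 = 22
p=4,j=2: acc = 22+8 = 30
p=4,j=3: acc = 30+12 = 42
p=4,j=4: acc = 42+16 = 58
p=5,j=1: acc = 58+5 = 63
p=5,j=2: acc = 63+10 = 73
p=5,j=3: acc = 73+15 = 88
p=5,j=4: acc = 88+20 = 108
p=5,j=5: acc = 108+25 = 133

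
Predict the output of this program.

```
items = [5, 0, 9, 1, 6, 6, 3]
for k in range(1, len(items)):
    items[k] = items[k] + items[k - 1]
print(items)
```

k=1: items[1] = 0+5 = 5 → [5, 5, 9, 1, 6, 6, 3]
k=2: items[2] = 9+5 = 14 → [5, 5, 14, 1, 6, 6, 3]
k=3: items[3] = 1+14 = 15 → [5, 5, 14, 15, 6, 6, 3]
k=4: items[4] = 6+15 = 21 → [5, 5, 14, 15, 21, 6, 3]
k=5: items[5] = 6+21 = 27 → [5, 5, 14, 15, 21, 27, 3]
k=6: items[6] = 3+27 = 30 → [5, 5, 14, 15, 21, 27, 30]

[5, 5, 14, 15, 21, 27, 30]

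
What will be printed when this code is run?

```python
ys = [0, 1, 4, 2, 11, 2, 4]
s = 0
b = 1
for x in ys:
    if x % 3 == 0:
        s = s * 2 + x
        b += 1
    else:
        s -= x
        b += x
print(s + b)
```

x=0: %3==0, s = 0*2+0 = 0; b=2
x=1: not %3==0, s = 0-1 = -1; b=3
x=4: not %3==0, s = (-1)-4 = -5; b=7
x=2: not %3==0, s = (-5)-2 = -7; b=9
x=11: not %3==0, s = (-7)-11 = -18; b=20
x=2: not %3==0, s = (-18)-2 = -20; b=22
x=4: not %3==0, s = (-20)-4 = -24; b=26
s+b = (-24)+26 = 2

2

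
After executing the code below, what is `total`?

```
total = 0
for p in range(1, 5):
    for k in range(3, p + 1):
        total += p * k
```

p=3,k=3: total = 0+9 = 9
p=4,k=3: total = 9+12 = 21
p=4,k=4: total = 21+16 = 37

37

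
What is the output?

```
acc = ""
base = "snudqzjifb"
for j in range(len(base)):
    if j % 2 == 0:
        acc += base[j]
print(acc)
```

suqjf

j=0: add 's' → 's'
j=1: skip
j=2: add 'u' → 'su'
j=3: skip
j=4: add 'q' → 'suq'
j=5: skip
j=6: add 'j' → 'suqj'
j=7: skip
j=8: add 'f' → 'suqjf'
j=9: skip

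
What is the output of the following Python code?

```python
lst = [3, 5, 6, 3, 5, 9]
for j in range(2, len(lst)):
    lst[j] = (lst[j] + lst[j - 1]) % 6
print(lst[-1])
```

j=2: lst[2] = (6+5)%6 = 5 → [3, 5, 5, 3, 5, 9]
j=3: lst[3] = (3+5)%6 = 2 → [3, 5, 5, 2, 5, 9]
j=4: lst[4] = (5+2)%6 = 1 → [3, 5, 5, 2, 1, 9]
j=5: lst[5] = (9+1)%6 = 4 → [3, 5, 5, 2, 1, 4]

4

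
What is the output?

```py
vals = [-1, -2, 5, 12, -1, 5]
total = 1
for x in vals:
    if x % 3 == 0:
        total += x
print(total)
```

13

x=-1: not %3==0
x=-2: not %3==0
x=5: not %3==0
x=12: %3==0, total = 1+12 = 13
x=-1: not %3==0
x=5: not %3==0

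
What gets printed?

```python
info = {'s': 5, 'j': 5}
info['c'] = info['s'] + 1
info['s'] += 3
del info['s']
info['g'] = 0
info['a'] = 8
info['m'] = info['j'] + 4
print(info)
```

{'j': 5, 'c': 6, 'g': 0, 'a': 8, 'm': 9}

info['c'] = info['s']+1 = 6 → {'s': 5, 'j': 5, 'c': 6}
info['s'] = 5+3 = 8 → {'s': 8, 'j': 5, 'c': 6}
del 's' → {'j': 5, 'c': 6}
info['g'] = 0 → {'j': 5, 'c': 6, 'g': 0}
info['a'] = 8 → {'j': 5, 'c': 6, 'g': 0, 'a': 8}
info['m'] = info['j']+4 = 9 → {'j': 5, 'c': 6, 'g': 0, 'a': 8, 'm': 9}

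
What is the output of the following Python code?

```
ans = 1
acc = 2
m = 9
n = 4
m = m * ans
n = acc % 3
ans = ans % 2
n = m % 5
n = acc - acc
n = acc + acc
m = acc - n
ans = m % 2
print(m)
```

-2

m = 9*1 = 9
n = 2%3 = 2
ans = 1%2 = 1
n = 9%5 = 4
n = 2-2 = 0
n = 2+2 = 4
m = 2-4 = -2
ans = (-2)%2 = 0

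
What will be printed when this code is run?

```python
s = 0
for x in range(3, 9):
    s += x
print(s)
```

33

x=3: s = 0+3 = 3
x=4: s = 3+4 = 7
x=5: s = 7+5 = 12
x=6: s = 12+6 = 18
x=7: s = 18+7 = 25
x=8: s = 25+8 = 33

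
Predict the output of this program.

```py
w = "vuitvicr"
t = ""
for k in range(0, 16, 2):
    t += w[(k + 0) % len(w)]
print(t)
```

vivcvivc

k=0: add w[0]='v' → 'v'
k=2: add w[2]='i' → 'vi'
k=4: add w[4]='v' → 'viv'
k=6: add w[6]='c' → 'vivc'
k=8: add w[0]='v' → 'vivcv'
k=10: add w[2]='i' → 'vivcvi'
k=12: add w[4]='v' → 'vivcviv'
k=14: add w[6]='c' → 'vivcvivc'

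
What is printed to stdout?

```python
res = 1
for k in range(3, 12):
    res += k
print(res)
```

k=3: res = 1+3 = 4
k=4: res = 4+4 = 8
k=5: res = 8+5 = 13
k=6: res = 13+6 = 19
k=7: res = 19+7 = 26
k=8: res = 26+8 = 34
k=9: res = 34+9 = 43
k=10: res = 43+10 = 53
k=11: res = 53+11 = 64

64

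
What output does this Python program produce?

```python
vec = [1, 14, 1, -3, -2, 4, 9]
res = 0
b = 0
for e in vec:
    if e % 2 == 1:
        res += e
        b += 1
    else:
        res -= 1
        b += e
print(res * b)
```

e=1: odd, res = 0+1 = 1; b=1
e=14: not odd, res = 1-1 = 0; b=15
e=1: odd, res = 0+1 = 1; b=16
e=-3: odd, res = 1+(-3) = -2; b=17
e=-2: not odd, res = (-2)-1 = -3; b=15
e=4: not odd, res = (-3)-1 = -4; b=19
e=9: odd, res = (-4)+9 = 5; b=20
res*b = 5*20 = 100

100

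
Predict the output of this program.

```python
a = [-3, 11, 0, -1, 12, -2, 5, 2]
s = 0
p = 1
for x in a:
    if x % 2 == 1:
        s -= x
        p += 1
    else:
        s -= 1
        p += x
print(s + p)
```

1

x=-3: odd, s = 0-(-3) = 3; p=2
x=11: odd, s = 3-11 = -8; p=3
x=0: not odd, s = (-8)-1 = -9; p=3
x=-1: odd, s = (-9)-(-1) = -8; p=4
x=12: not odd, s = (-8)-1 = -9; p=16
x=-2: not odd, s = (-9)-1 = -10; p=14
x=5: odd, s = (-10)-5 = -15; p=15
x=2: not odd, s = (-15)-1 = -16; p=17
s+p = (-16)+17 = 1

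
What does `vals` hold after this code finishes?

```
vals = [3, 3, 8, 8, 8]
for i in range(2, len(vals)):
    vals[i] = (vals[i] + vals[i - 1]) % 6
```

i=2: vals[2] = (8+3)%6 = 5 → [3, 3, 5, 8, 8]
i=3: vals[3] = (8+5)%6 = 1 → [3, 3, 5, 1, 8]
i=4: vals[4] = (8+1)%6 = 3 → [3, 3, 5, 1, 3]

[3, 3, 5, 1, 3]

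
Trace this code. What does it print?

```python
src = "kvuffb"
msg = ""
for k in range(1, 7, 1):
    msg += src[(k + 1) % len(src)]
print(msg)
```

uffbkv

k=1: add src[2]='u' → 'u'
k=2: add src[3]='f' → 'uf'
k=3: add src[4]='f' → 'uff'
k=4: add src[5]='b' → 'uffb'
k=5: add src[0]='k' → 'uffbk'
k=6: add src[1]='v' → 'uffbkv'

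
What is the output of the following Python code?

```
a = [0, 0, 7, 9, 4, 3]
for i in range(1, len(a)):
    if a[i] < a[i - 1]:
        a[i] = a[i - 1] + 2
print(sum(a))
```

40

i=1: 0>=0, unchanged → [0, 0, 7, 9, 4, 3]
i=2: 7>=0, unchanged → [0, 0, 7, 9, 4, 3]
i=3: 9>=7, unchanged → [0, 0, 7, 9, 4, 3]
i=4: 4<9, a[4] = 9+2 = 11 → [0, 0, 7, 9, 11, 3]
i=5: 3<11, a[5] = 11+2 = 13 → [0, 0, 7, 9, 11, 13]
sum = 40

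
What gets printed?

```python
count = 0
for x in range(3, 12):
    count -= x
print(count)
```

-63

x=3: count = 0-3 = -3
x=4: count = (-3)-4 = -7
x=5: count = (-7)-5 = -12
x=6: count = (-12)-6 = -18
x=7: count = (-18)-7 = -25
x=8: count = (-25)-8 = -33
x=9: count = (-33)-9 = -42
x=10: count = (-42)-10 = -52
x=11: count = (-52)-11 = -63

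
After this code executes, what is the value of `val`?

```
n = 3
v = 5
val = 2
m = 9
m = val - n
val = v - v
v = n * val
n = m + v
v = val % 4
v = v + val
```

0

m = 2-3 = -1
val = 5-5 = 0
v = 3*0 = 0
n = (-1)+0 = -1
v = 0%4 = 0
v = 0+0 = 0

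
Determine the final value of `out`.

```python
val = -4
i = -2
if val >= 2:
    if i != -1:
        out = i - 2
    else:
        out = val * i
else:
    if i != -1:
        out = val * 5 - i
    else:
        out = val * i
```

-18

val=-4, i=-2
val >= 2 is False; i != -1 is True
→ out = val * 5 - i = -18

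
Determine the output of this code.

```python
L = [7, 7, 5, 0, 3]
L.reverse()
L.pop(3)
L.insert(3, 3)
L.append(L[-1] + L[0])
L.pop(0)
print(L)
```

reverse → [3, 0, 5, 7, 7]
pop(3) removes 7 → [3, 0, 5, 7]
insert 3 at 3 → [3, 0, 5, 3, 7]
append L[-1]+L[0] = 7+3 = 10 → [3, 0, 5, 3, 7, 10]
pop(0) removes 3 → [0, 5, 3, 7, 10]

[0, 5, 3, 7, 10]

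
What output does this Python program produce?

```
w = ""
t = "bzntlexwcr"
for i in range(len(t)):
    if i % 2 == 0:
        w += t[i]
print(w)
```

bnlxc

i=0: add 'b' → 'b'
i=1: skip
i=2: add 'n' → 'bn'
i=3: skip
i=4: add 'l' → 'bnl'
i=5: skip
i=6: add 'x' → 'bnlx'
i=7: skip
i=8: add 'c' → 'bnlxc'
i=9: skip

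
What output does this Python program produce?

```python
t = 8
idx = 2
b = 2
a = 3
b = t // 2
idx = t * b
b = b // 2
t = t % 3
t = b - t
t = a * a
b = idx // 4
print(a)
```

b = 8//2 = 4
idx = 8*4 = 32
b = 4//2 = 2
t = 8%3 = 2
t = 2-2 = 0
t = 3*3 = 9
b = 32//4 = 8

3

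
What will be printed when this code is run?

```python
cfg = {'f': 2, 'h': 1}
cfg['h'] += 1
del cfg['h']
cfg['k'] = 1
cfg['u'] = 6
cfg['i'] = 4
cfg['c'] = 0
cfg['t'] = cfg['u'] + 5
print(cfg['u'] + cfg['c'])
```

6

cfg['h'] = 1+1 = 2 → {'f': 2, 'h': 2}
del 'h' → {'f': 2}
cfg['k'] = 1 → {'f': 2, 'k': 1}
cfg['u'] = 6 → {'f': 2, 'k': 1, 'u': 6}
cfg['i'] = 4 → {'f': 2, 'k': 1, 'u': 6, 'i': 4}
cfg['c'] = 0 → {'f': 2, 'k': 1, 'u': 6, 'i': 4, 'c': 0}
cfg['t'] = cfg['u']+5 = 11 → {'f': 2, 'k': 1, 'u': 6, 'i': 4, 'c': 0, 't': 11}
cfg['u']+cfg['c'] = 6+0 = 6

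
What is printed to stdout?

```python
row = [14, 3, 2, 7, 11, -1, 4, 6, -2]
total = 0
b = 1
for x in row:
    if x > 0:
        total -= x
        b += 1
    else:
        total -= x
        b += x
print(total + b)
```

x=14: >0, total = 0-14 = -14; b=2
x=3: >0, total = (-14)-3 = -17; b=3
x=2: >0, total = (-17)-2 = -19; b=4
x=7: >0, total = (-19)-7 = -26; b=5
x=11: >0, total = (-26)-11 = -37; b=6
x=-1: not >0, total = (-37)-(-1) = -36; b=5
x=4: >0, total = (-36)-4 = -40; b=6
x=6: >0, total = (-40)-6 = -46; b=7
x=-2: not >0, total = (-46)-(-2) = -44; b=5
total+b = (-44)+5 = -39

-39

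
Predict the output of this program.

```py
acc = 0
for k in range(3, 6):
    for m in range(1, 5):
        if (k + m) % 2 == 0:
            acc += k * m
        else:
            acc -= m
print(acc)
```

k=3,m=1: even sum, acc = 0+3 = 3
k=3,m=2: odd sum, acc = 3-2 = 1
k=3,m=3: even sum, acc = 1+9 = 10
k=3,m=4: odd sum, acc = 10-4 = 6
k=4,m=1: odd sum, acc = 6-1 = 5
k=4,m=2: even sum, acc = 5+8 = 13
k=4,m=3: odd sum, acc = 13-3 = 10
k=4,m=4: even sum, acc = 10+16 = 26
k=5,m=1: even sum, acc = 26+5 = 31
k=5,m=2: odd sum, acc = 31-2 = 29
k=5,m=3: even sum, acc = 29+15 = 44
k=5,m=4: odd sum, acc = 44-4 = 40

40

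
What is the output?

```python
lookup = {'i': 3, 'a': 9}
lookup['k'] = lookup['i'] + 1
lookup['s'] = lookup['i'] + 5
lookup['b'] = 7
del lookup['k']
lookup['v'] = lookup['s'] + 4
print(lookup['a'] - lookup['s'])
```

lookup['k'] = lookup['i']+1 = 4 → {'i': 3, 'a': 9, 'k': 4}
lookup['s'] = lookup['i']+5 = 8 → {'i': 3, 'a': 9, 'k': 4, 's': 8}
lookup['b'] = 7 → {'i': 3, 'a': 9, 'k': 4, 's': 8, 'b': 7}
del 'k' → {'i': 3, 'a': 9, 's': 8, 'b': 7}
lookup['v'] = lookup['s']+4 = 12 → {'i': 3, 'a': 9, 's': 8, 'b': 7, 'v': 12}
lookup['a']-lookup['s'] = 9-8 = 1

1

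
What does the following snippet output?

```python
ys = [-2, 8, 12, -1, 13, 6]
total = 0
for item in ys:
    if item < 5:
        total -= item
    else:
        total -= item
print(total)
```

-36

item=-2: <5, total = 0-(-2) = 2
item=8: not <5, total = 2-8 = -6
item=12: not <5, total = (-6)-12 = -18
item=-1: <5, total = (-18)-(-1) = -17
item=13: not <5, total = (-17)-13 = -30
item=6: not <5, total = (-30)-6 = -36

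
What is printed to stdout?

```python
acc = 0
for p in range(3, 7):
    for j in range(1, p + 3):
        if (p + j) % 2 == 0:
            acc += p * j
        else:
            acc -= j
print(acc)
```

p=3,j=1: even sum, acc = 0+3 = 3
p=3,j=2: odd sum, acc = 3-2 = 1
p=3,j=3: even sum, acc = 1+9 = 10
p=3,j=4: odd sum, acc = 10-4 = 6
p=3,j=5: even sum, acc = 6+15 = 21
p=4,j=1: odd sum, acc = 21-1 = 20
p=4,j=2: even sum, acc = 20+8 = 28
p=4,j=3: odd sum, acc = 28-3 = 25
p=4,j=4: even sum, acc = 25+16 = 41
p=4,j=5: odd sum, acc = 41-5 = 36
p=4,j=6: even sum, acc = 36+24 = 60
p=5,j=1: even sum, acc = 60+5 = 65
p=5,j=2: odd sum, acc = 65-2 = 63
p=5,j=3: even sum, acc = 63+15 = 78
p=5,j=4: odd sum, acc = 78-4 = 74
p=5,j=5: even sum, acc = 74+25 = 99
p=5,j=6: odd sum, acc = 99-6 = 93
p=5,j=7: even sum, acc = 93+35 = 128
p=6,j=1: odd sum, acc = 128-1 = 127
p=6,j=2: even sum, acc = 127+12 = 139
p=6,j=3: odd sum, acc = 139-3 = 136
p=6,j=4: even sum, acc = 136+24 = 160
p=6,j=5: odd sum, acc = 160-5 = 155
p=6,j=6: even sum, acc = 155+36 = 191
p=6,j=7: odd sum, acc = 191-7 = 184
p=6,j=8: even sum, acc = 184+48 = 232

232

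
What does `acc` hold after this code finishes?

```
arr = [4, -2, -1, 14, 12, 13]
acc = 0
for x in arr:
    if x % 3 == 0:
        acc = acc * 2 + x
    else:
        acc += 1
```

x=4: not %3==0, acc = 0+1 = 1
x=-2: not %3==0, acc = 1+1 = 2
x=-1: not %3==0, acc = 2+1 = 3
x=14: not %3==0, acc = 3+1 = 4
x=12: %3==0, acc = 4*2+12 = 20
x=13: not %3==0, acc = 20+1 = 21

21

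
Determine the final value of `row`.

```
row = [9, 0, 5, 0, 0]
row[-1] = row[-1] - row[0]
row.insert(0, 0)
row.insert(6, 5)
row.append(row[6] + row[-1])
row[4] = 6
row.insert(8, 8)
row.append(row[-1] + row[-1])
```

row[-1] = row[-1]-row[0] = 0-9 = -9 → [9, 0, 5, 0, -9]
insert 0 at 0 → [0, 9, 0, 5, 0, -9]
insert 5 at 6 → [0, 9, 0, 5, 0, -9, 5]
append row[6]+row[-1] = 5+5 = 10 → [0, 9, 0, 5, 0, -9, 5, 10]
row[4] = 6 → [0, 9, 0, 5, 6, -9, 5, 10]
insert 8 at 8 → [0, 9, 0, 5, 6, -9, 5, 10, 8]
append row[-1]+row[-1] = 8+8 = 16 → [0, 9, 0, 5, 6, -9, 5, 10, 8, 16]

[0, 9, 0, 5, 6, -9, 5, 10, 8, 16]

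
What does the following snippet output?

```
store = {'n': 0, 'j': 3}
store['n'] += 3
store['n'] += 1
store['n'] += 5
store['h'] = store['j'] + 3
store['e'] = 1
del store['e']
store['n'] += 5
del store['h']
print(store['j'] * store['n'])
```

42

store['n'] = 0+3 = 3 → {'n': 3, 'j': 3}
store['n'] = 3+1 = 4 → {'n': 4, 'j': 3}
store['n'] = 4+5 = 9 → {'n': 9, 'j': 3}
store['h'] = store['j']+3 = 6 → {'n': 9, 'j': 3, 'h': 6}
store['e'] = 1 → {'n': 9, 'j': 3, 'h': 6, 'e': 1}
del 'e' → {'n': 9, 'j': 3, 'h': 6}
store['n'] = 9+5 = 14 → {'n': 14, 'j': 3, 'h': 6}
del 'h' → {'n': 14, 'j': 3}
store['j']*store['n'] = 3*14 = 42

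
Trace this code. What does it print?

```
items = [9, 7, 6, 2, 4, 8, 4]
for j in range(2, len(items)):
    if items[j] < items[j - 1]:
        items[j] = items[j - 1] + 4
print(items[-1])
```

27

j=2: 6<7, items[2] = 7+4 = 11 → [9, 7, 11, 2, 4, 8, 4]
j=3: 2<11, items[3] = 11+4 = 15 → [9, 7, 11, 15, 4, 8, 4]
j=4: 4<15, items[4] = 15+4 = 19 → [9, 7, 11, 15, 19, 8, 4]
j=5: 8<19, items[5] = 19+4 = 23 → [9, 7, 11, 15, 19, 23, 4]
j=6: 4<23, items[6] = 23+4 = 27 → [9, 7, 11, 15, 19, 23, 27]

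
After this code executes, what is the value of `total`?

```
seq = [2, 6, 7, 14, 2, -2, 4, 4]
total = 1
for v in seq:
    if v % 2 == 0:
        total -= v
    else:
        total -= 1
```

-30

v=2: even, total = 1-2 = -1
v=6: even, total = (-1)-6 = -7
v=7: not even, total = (-7)-1 = -8
v=14: even, total = (-8)-14 = -22
v=2: even, total = (-22)-2 = -24
v=-2: even, total = (-24)-(-2) = -22
v=4: even, total = (-22)-4 = -26
v=4: even, total = (-26)-4 = -30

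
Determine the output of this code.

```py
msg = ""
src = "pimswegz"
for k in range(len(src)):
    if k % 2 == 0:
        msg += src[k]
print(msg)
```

k=0: add 'p' → 'p'
k=1: skip
k=2: add 'm' → 'pm'
k=3: skip
k=4: add 'w' → 'pmw'
k=5: skip
k=6: add 'g' → 'pmwg'
k=7: skip

pmwg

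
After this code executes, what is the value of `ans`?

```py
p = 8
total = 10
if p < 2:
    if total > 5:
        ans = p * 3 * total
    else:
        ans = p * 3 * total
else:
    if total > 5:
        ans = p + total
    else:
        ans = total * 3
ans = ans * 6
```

108

p=8, total=10
p < 2 is False; total > 5 is True
→ ans = p + total = 18
ans = 18*6 = 108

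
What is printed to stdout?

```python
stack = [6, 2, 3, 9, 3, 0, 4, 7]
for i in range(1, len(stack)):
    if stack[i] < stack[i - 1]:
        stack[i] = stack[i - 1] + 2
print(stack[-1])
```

i=1: 2<6, stack[1] = 6+2 = 8 → [6, 8, 3, 9, 3, 0, 4, 7]
i=2: 3<8, stack[2] = 8+2 = 10 → [6, 8, 10, 9, 3, 0, 4, 7]
i=3: 9<10, stack[3] = 10+2 = 12 → [6, 8, 10, 12, 3, 0, 4, 7]
i=4: 3<12, stack[4] = 12+2 = 14 → [6, 8, 10, 12, 14, 0, 4, 7]
i=5: 0<14, stack[5] = 14+2 = 16 → [6, 8, 10, 12, 14, 16, 4, 7]
i=6: 4<16, stack[6] = 16+2 = 18 → [6, 8, 10, 12, 14, 16, 18, 7]
i=7: 7<18, stack[7] = 18+2 = 20 → [6, 8, 10, 12, 14, 16, 18, 20]

20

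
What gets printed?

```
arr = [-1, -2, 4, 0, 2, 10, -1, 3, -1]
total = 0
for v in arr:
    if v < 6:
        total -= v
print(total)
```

v=-1: <6, total = 0-(-1) = 1
v=-2: <6, total = 1-(-2) = 3
v=4: <6, total = 3-4 = -1
v=0: <6, total = (-1)-0 = -1
v=2: <6, total = (-1)-2 = -3
v=10: not <6
v=-1: <6, total = (-3)-(-1) = -2
v=3: <6, total = (-2)-3 = -5
v=-1: <6, total = (-5)-(-1) = -4

-4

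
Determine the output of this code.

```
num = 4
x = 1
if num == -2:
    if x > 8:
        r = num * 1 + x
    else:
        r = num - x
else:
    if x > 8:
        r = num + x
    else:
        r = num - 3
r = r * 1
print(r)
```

num=4, x=1
num == -2 is False; x > 8 is False
→ r = num - 3 = 1
r = 1*1 = 1

1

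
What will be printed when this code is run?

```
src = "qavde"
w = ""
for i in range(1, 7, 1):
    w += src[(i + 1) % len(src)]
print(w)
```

vdeqav

i=1: add src[2]='v' → 'v'
i=2: add src[3]='d' → 'vd'
i=3: add src[4]='e' → 'vde'
i=4: add src[0]='q' → 'vdeq'
i=5: add src[1]='a' → 'vdeqa'
i=6: add src[2]='v' → 'vdeqav'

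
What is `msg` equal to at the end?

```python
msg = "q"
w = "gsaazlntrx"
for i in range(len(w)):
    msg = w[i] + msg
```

'xrtnlzaasgq'

i=0: prepend 'g' → 'gq'
i=1: prepend 's' → 'sgq'
i=2: prepend 'a' → 'asgq'
i=3: prepend 'a' → 'aasgq'
i=4: prepend 'z' → 'zaasgq'
i=5: prepend 'l' → 'lzaasgq'
i=6: prepend 'n' → 'nlzaasgq'
i=7: prepend 't' → 'tnlzaasgq'
i=8: prepend 'r' → 'rtnlzaasgq'
i=9: prepend 'x' → 'xrtnlzaasgq'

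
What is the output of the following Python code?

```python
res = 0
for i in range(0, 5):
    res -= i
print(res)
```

i=0: res = 0-0 = 0
i=1: res = 0-1 = -1
i=2: res = (-1)-2 = -3
i=3: res = (-3)-3 = -6
i=4: res = (-6)-4 = -10

-10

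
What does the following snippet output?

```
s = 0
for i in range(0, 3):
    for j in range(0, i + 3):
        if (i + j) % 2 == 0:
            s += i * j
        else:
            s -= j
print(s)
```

9

i=0,j=0: even sum, s = 0+0 = 0
i=0,j=1: odd sum, s = 0-1 = -1
i=0,j=2: even sum, s = (-1)+0 = -1
i=1,j=0: odd sum, s = (-1)-0 = -1
i=1,j=1: even sum, s = (-1)+1 = 0
i=1,j=2: odd sum, s = 0-2 = -2
i=1,j=3: even sum, s = (-2)+3 = 1
i=2,j=0: even sum, s = 1+0 = 1
i=2,j=1: odd sum, s = 1-1 = 0
i=2,j=2: even sum, s = 0+4 = 4
i=2,j=3: odd sum, s = 4-3 = 1
i=2,j=4: even sum, s = 1+8 = 9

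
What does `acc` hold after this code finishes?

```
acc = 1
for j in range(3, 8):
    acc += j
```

26

j=3: acc = 1+3 = 4
j=4: acc = 4+4 = 8
j=5: acc = 8+5 = 13
j=6: acc = 13+6 = 19
j=7: acc = 19+7 = 26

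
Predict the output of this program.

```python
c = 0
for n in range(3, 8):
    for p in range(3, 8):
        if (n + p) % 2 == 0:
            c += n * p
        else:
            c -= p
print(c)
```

265

n=3,p=3: even sum, c = 0+9 = 9
n=3,p=4: odd sum, c = 9-4 = 5
n=3,p=5: even sum, c = 5+15 = 20
n=3,p=6: odd sum, c = 20-6 = 14
n=3,p=7: even sum, c = 14+21 = 35
n=4,p=3: odd sum, c = 35-3 = 32
n=4,p=4: even sum, c = 32+16 = 48
n=4,p=5: odd sum, c = 48-5 = 43
n=4,p=6: even sum, c = 43+24 = 67
n=4,p=7: odd sum, c = 67-7 = 60
n=5,p=3: even sum, c = 60+15 = 75
n=5,p=4: odd sum, c = 75-4 = 71
n=5,p=5: even sum, c = 71+25 = 96
n=5,p=6: odd sum, c = 96-6 = 90
n=5,p=7: even sum, c = 90+35 = 125
n=6,p=3: odd sum, c = 125-3 = 122
n=6,p=4: even sum, c = 122+24 = 146
n=6,p=5: odd sum, c = 146-5 = 141
n=6,p=6: even sum, c = 141+36 = 177
n=6,p=7: odd sum, c = 177-7 = 170
n=7,p=3: even sum, c = 170+21 = 191
n=7,p=4: odd sum, c = 191-4 = 187
n=7,p=5: even sum, c = 187+35 = 222
n=7,p=6: odd sum, c = 222-6 = 216
n=7,p=7: even sum, c = 216+49 = 265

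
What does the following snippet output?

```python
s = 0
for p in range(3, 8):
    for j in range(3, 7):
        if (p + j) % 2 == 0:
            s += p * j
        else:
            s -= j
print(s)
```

174

p=3,j=3: even sum, s = 0+9 = 9
p=3,j=4: odd sum, s = 9-4 = 5
p=3,j=5: even sum, s = 5+15 = 20
p=3,j=6: odd sum, s = 20-6 = 14
p=4,j=3: odd sum, s = 14-3 = 11
p=4,j=4: even sum, s = 11+16 = 27
p=4,j=5: odd sum, s = 27-5 = 22
p=4,j=6: even sum, s = 22+24 = 46
p=5,j=3: even sum, s = 46+15 = 61
p=5,j=4: odd sum, s = 61-4 = 57
p=5,j=5: even sum, s = 57+25 = 82
p=5,j=6: odd sum, s = 82-6 = 76
p=6,j=3: odd sum, s = 76-3 = 73
p=6,j=4: even sum, s = 73+24 = 97
p=6,j=5: odd sum, s = 97-5 = 92
p=6,j=6: even sum, s = 92+36 = 128
p=7,j=3: even sum, s = 128+21 = 149
p=7,j=4: odd sum, s = 149-4 = 145
p=7,j=5: even sum, s = 145+35 = 180
p=7,j=6: odd sum, s = 180-6 = 174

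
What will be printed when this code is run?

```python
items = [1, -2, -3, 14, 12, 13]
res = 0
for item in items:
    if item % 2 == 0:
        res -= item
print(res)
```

item=1: not even
item=-2: even, res = 0-(-2) = 2
item=-3: not even
item=14: even, res = 2-14 = -12
item=12: even, res = (-12)-12 = -24
item=13: not even

-24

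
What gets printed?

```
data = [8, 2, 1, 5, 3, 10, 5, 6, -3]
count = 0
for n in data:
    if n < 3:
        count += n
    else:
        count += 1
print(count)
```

n=8: not <3, count = 0+1 = 1
n=2: <3, count = 1+2 = 3
n=1: <3, count = 3+1 = 4
n=5: not <3, count = 4+1 = 5
n=3: not <3, count = 5+1 = 6
n=10: not <3, count = 6+1 = 7
n=5: not <3, count = 7+1 = 8
n=6: not <3, count = 8+1 = 9
n=-3: <3, count = 9+(-3) = 6

6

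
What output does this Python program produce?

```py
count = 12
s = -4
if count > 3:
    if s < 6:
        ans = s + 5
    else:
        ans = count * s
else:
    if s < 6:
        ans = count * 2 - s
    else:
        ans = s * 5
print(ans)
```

1

count=12, s=-4
count > 3 is True; s < 6 is True
→ ans = s + 5 = 1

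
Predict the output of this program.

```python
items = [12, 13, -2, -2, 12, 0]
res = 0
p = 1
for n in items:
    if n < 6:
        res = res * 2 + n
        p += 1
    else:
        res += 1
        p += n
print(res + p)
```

47

n=12: not <6, res = 0+1 = 1; p=13
n=13: not <6, res = 1+1 = 2; p=26
n=-2: <6, res = 2*2+(-2) = 2; p=27
n=-2: <6, res = 2*2+(-2) = 2; p=28
n=12: not <6, res = 2+1 = 3; p=40
n=0: <6, res = 3*2+0 = 6; p=41
res+p = 6+41 = 47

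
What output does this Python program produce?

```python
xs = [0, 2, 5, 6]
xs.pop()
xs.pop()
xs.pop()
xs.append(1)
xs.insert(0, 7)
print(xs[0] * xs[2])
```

pop() removes 6 → [0, 2, 5]
pop() removes 5 → [0, 2]
pop() removes 2 → [0]
append 1 → [0, 1]
insert 7 at 0 → [7, 0, 1]
xs[0]*xs[2] = 7*1 = 7

7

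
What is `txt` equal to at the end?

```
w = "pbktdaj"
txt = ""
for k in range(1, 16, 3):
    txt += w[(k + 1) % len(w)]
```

k=1: add w[2]='k' → 'k'
k=4: add w[5]='a' → 'ka'
k=7: add w[1]='b' → 'kab'
k=10: add w[4]='d' → 'kabd'
k=13: add w[0]='p' → 'kabdp'

'kabdp'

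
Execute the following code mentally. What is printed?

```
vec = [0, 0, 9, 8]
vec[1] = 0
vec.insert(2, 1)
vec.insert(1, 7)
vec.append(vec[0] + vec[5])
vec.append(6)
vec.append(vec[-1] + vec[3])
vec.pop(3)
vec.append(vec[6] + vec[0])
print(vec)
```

[0, 7, 0, 9, 8, 8, 6, 7, 6]

vec[1] = 0 → [0, 0, 9, 8]
insert 1 at 2 → [0, 0, 1, 9, 8]
insert 7 at 1 → [0, 7, 0, 1, 9, 8]
append vec[0]+vec[5] = 0+8 = 8 → [0, 7, 0, 1, 9, 8, 8]
append 6 → [0, 7, 0, 1, 9, 8, 8, 6]
append vec[-1]+vec[3] = 6+1 = 7 → [0, 7, 0, 1, 9, 8, 8, 6, 7]
pop(3) removes 1 → [0, 7, 0, 9, 8, 8, 6, 7]
append vec[6]+vec[0] = 6+0 = 6 → [0, 7, 0, 9, 8, 8, 6, 7, 6]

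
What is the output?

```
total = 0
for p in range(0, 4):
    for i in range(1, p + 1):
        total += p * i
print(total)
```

25

p=1,i=1: total = 0+1 = 1
p=2,i=1: total = 1+2 = 3
p=2,i=2: total = 3+4 = 7
p=3,i=1: total = 7+3 = 10
p=3,i=2: total = 10+6 = 16
p=3,i=3: total = 16+9 = 25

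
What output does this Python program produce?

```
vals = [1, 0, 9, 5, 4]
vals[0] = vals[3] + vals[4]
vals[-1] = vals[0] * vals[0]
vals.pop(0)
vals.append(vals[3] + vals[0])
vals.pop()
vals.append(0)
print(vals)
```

vals[0] = vals[3]+vals[4] = 5+4 = 9 → [9, 0, 9, 5, 4]
vals[-1] = vals[0]*vals[0] = 9*9 = 81 → [9, 0, 9, 5, 81]
pop(0) removes 9 → [0, 9, 5, 81]
append vals[3]+vals[0] = 81+0 = 81 → [0, 9, 5, 81, 81]
pop() removes 81 → [0, 9, 5, 81]
append 0 → [0, 9, 5, 81, 0]

[0, 9, 5, 81, 0]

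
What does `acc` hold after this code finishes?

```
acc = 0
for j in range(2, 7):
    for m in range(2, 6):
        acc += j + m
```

j=2,m=2: acc = 0+4 = 4
j=2,m=3: acc = 4+5 = 9
j=2,m=4: acc = 9+6 = 15
j=2,m=5: acc = 15+7 = 22
j=3,m=2: acc = 22+5 = 27
j=3,m=3: acc = 27+6 = 33
j=3,m=4: acc = 33+7 = 40
j=3,m=5: acc = 40+8 = 48
j=4,m=2: acc = 48+6 = 54
j=4,m=3: acc = 54+7 = 61
j=4,m=4: acc = 61+8 = 69
j=4,m=5: acc = 69+9 = 78
j=5,m=2: acc = 78+7 = 85
j=5,m=3: acc = 85+8 = 93
j=5,m=4: acc = 93+9 = 102
j=5,m=5: acc = 102+10 = 112
j=6,m=2: acc = 112+8 = 120
j=6,m=3: acc = 120+9 = 129
j=6,m=4: acc = 129+10 = 139
j=6,m=5: acc = 139+11 = 150

150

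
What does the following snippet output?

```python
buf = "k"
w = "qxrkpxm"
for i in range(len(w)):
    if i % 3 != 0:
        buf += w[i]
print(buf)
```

kxrpx

i=0: skip
i=1: add 'x' → 'kx'
i=2: add 'r' → 'kxr'
i=3: skip
i=4: add 'p' → 'kxrp'
i=5: add 'x' → 'kxrpx'
i=6: skip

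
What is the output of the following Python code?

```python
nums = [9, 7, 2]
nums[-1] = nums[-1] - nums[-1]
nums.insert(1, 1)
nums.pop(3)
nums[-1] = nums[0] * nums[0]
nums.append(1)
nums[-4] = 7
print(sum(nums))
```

90

nums[-1] = nums[-1]-nums[-1] = 2-2 = 0 → [9, 7, 0]
insert 1 at 1 → [9, 1, 7, 0]
pop(3) removes 0 → [9, 1, 7]
nums[-1] = nums[0]*nums[0] = 9*9 = 81 → [9, 1, 81]
append 1 → [9, 1, 81, 1]
nums[-4] = 7 → [7, 1, 81, 1]
sum = 90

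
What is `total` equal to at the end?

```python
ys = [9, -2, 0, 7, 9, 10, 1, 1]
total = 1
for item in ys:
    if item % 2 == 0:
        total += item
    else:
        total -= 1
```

4

item=9: not even, total = 1-1 = 0
item=-2: even, total = 0+(-2) = -2
item=0: even, total = (-2)+0 = -2
item=7: not even, total = (-2)-1 = -3
item=9: not even, total = (-3)-1 = -4
item=10: even, total = (-4)+10 = 6
item=1: not even, total = 6-1 = 5
item=1: not even, total = 5-1 = 4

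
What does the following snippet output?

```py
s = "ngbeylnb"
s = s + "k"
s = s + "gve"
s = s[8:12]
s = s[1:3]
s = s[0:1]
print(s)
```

+ 'k' → 'ngbeylnbk'
+ 'gve' → 'ngbeylnbkgve'
slice [8:12] → 'kgve'
slice [1:3] → 'gv'
slice [0:1] → 'g'

g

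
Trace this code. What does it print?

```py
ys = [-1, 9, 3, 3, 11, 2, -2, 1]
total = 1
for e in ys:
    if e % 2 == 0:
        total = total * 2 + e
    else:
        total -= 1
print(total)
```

e=-1: not even, total = 1-1 = 0
e=9: not even, total = 0-1 = -1
e=3: not even, total = (-1)-1 = -2
e=3: not even, total = (-2)-1 = -3
e=11: not even, total = (-3)-1 = -4
e=2: even, total = (-4)*2+2 = -6
e=-2: even, total = (-6)*2+(-2) = -14
e=1: not even, total = (-14)-1 = -15

-15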